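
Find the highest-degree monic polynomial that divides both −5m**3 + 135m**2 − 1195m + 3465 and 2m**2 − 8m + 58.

Euclidean algorithm in ℚ[m]:
  −5m**3 + 135m**2 − 1195m + 3465 = (−(5/2)m + 115/2)(2m**2 − 8m + 58) + (−590m + 130)
  2m**2 − 8m + 58 = (−(1/295)m + 223/17405)(−590m + 130) + (196100/3481)
  −590m + 130 = (−(205379/19610)m + 45253/19610)(196100/3481) + (0)
The last nonzero remainder is the constant 196100/3481, so the polynomials are coprime and gcd = 1.

1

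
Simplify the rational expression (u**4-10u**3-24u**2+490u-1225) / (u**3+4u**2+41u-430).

Apply the Euclidean algorithm:
  u**4-10u**3-24u**2+490u-1225 = (u-14)(u**3+4u**2+41u-430) + (-9u**2+1494u-7245)
  u**3+4u**2+41u-430 = (-(1/9)u-170/9)(-9u**2+1494u-7245) + (27456u-137280)
  -9u**2+1494u-7245 = (-(3/9152)u+483/9152)(27456u-137280) + (0)
Last nonzero remainder: 27456u-137280. Dividing through by 27456 gives the monic gcd u-5.
Cancel u-5 from numerator and denominator to get the reduced form.

(u**3-5u**2-49u+245)/(u**2+9u+86)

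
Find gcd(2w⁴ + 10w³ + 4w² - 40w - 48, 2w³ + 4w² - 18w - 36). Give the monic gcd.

w² + 5w + 6

Apply the Euclidean algorithm:
  2w⁴ + 10w³ + 4w² - 40w - 48 = (w + 3)(2w³ + 4w² - 18w - 36) + (10w² + 50w + 60)
  2w³ + 4w² - 18w - 36 = ((1/5)w - 3/5)(10w² + 50w + 60) + (0)
Last nonzero remainder: 10w² + 50w + 60. Dividing through by 10 gives the monic gcd w² + 5w + 6.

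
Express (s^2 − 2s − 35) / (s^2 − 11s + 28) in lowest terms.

Apply the Euclidean algorithm:
  s^2 − 2s − 35 = (s^2 − 11s + 28) + (9s − 63)
  s^2 − 11s + 28 = ((1/9)s − 4/9)(9s − 63) + (0)
Last nonzero remainder: 9s − 63. Dividing through by 9 gives the monic gcd s − 7.
Cancel s − 7 from numerator and denominator to get the reduced form.

(s + 5)/(s − 4)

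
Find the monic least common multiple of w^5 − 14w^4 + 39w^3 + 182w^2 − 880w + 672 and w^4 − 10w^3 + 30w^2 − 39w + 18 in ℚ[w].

w^7 − 17w^6 + 84w^5 + 23w^4 − 1309w^3 + 3858w^2 − 4656w + 2016

By polynomial division,
  w^5 − 14w^4 + 39w^3 + 182w^2 − 880w + 672 = (w − 4)(w^4 − 10w^3 + 30w^2 − 39w + 18) + (−31w^3 + 341w^2 − 1054w + 744)
  w^4 − 10w^3 + 30w^2 − 39w + 18 = (−(1/31)w − 1/31)(−31w^3 + 341w^2 − 1054w + 744) + (7w^2 − 49w + 42)
  −31w^3 + 341w^2 − 1054w + 744 = (−(31/7)w + 124/7)(7w^2 − 49w + 42) + (0)
Last nonzero remainder: 7w^2 − 49w + 42. Dividing through by 7 gives the monic gcd w^2 − 7w + 6.
Then lcm(f, g) = f·g / gcd(f, g); expanding and making the result monic gives the answer.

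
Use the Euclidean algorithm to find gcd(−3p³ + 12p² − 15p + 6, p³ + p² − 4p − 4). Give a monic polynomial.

Apply the Euclidean algorithm:
  −3p³ + 12p² − 15p + 6 = (−3)(p³ + p² − 4p − 4) + (15p² − 27p − 6)
  p³ + p² − 4p − 4 = ((1/15)p + 14/75)(15p² − 27p − 6) + ((36/25)p − 72/25)
  15p² − 27p − 6 = ((125/12)p + 25/12)((36/25)p − 72/25) + (0)
Last nonzero remainder: (36/25)p − 72/25. Dividing through by 36/25 gives the monic gcd p − 2.

p − 2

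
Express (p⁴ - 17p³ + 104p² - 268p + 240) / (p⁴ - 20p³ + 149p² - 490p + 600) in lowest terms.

Apply the Euclidean algorithm:
  p⁴ - 17p³ + 104p² - 268p + 240 = (p⁴ - 20p³ + 149p² - 490p + 600) + (3p³ - 45p² + 222p - 360)
  p⁴ - 20p³ + 149p² - 490p + 600 = ((1/3)p - 5/3)(3p³ - 45p² + 222p - 360) + (0)
Last nonzero remainder: 3p³ - 45p² + 222p - 360. Dividing through by 3 gives the monic gcd p³ - 15p² + 74p - 120.
Cancel p³ - 15p² + 74p - 120 from numerator and denominator to get the reduced form.

(p - 2)/(p - 5)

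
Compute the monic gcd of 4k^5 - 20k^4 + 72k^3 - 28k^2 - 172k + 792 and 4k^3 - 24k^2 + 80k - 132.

k^2 - 3k + 11

Euclidean algorithm in ℚ[k]:
  4k^5 - 20k^4 + 72k^3 - 28k^2 - 172k + 792 = (k^2 + k + 4)(4k^3 - 24k^2 + 80k - 132) + (120k^2 - 360k + 1320)
  4k^3 - 24k^2 + 80k - 132 = ((1/30)k - 1/10)(120k^2 - 360k + 1320) + (0)
Last nonzero remainder: 120k^2 - 360k + 1320. Dividing through by 120 gives the monic gcd k^2 - 3k + 11.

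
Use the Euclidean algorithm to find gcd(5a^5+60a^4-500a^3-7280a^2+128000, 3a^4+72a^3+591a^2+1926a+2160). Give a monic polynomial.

a^2+18a+80

By polynomial division,
  5a^5+60a^4-500a^3-7280a^2+128000 = ((5/3)a-20)(3a^4+72a^3+591a^2+1926a+2160) + (-45a^3+1330a^2+34920a+171200)
  3a^4+72a^3+591a^2+1926a+2160 = (-(1/15)a-482/135)(-45a^3+1330a^2+34920a+171200) + ((207025/27)a^2+(414050/3)a+16562000/27)
  -45a^3+1330a^2+34920a+171200 = (-(243/41405)a+11556/41405)((207025/27)a^2+(414050/3)a+16562000/27) + (0)
Last nonzero remainder: (207025/27)a^2+(414050/3)a+16562000/27. Dividing through by 207025/27 gives the monic gcd a^2+18a+80.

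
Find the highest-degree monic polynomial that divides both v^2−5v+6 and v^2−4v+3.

v−3

By polynomial division,
  v^2−5v+6 = (v^2−4v+3) + (−v+3)
  v^2−4v+3 = (−v+1)(−v+3) + (0)
Last nonzero remainder: −v+3. Dividing through by −1 gives the monic gcd v−3.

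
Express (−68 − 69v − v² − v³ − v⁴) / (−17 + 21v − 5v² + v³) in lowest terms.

(−4 − 5v − v²)/(−1 + v)

By polynomial division,
  −v⁴ − v³ − v² − 69v − 68 = (−v − 6)(v³ − 5v² + 21v − 17) + (−10v² + 40v − 170)
  v³ − 5v² + 21v − 17 = (−(1/10)v + 1/10)(−10v² + 40v − 170) + (0)
Last nonzero remainder: −10v² + 40v − 170. Dividing through by −10 gives the monic gcd v² − 4v + 17.
Cancel v² − 4v + 17 from numerator and denominator to get the reduced form.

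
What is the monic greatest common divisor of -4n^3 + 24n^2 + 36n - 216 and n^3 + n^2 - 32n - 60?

By polynomial division,
  -4n^3 + 24n^2 + 36n - 216 = (-4)(n^3 + n^2 - 32n - 60) + (28n^2 - 92n - 456)
  n^3 + n^2 - 32n - 60 = ((1/28)n + 15/98)(28n^2 - 92n - 456) + (-(80/49)n + 480/49)
  28n^2 - 92n - 456 = (-(343/20)n - 931/20)(-(80/49)n + 480/49) + (0)
Last nonzero remainder: -(80/49)n + 480/49. Dividing through by -80/49 gives the monic gcd n - 6.

n - 6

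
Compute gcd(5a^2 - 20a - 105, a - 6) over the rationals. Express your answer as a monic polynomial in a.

1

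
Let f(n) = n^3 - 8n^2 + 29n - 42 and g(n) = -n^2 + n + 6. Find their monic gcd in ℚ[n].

Apply the Euclidean algorithm:
  n^3 - 8n^2 + 29n - 42 = (-n + 7)(-n^2 + n + 6) + (28n - 84)
  -n^2 + n + 6 = (-(1/28)n - 1/14)(28n - 84) + (0)
Last nonzero remainder: 28n - 84. Dividing through by 28 gives the monic gcd n - 3.

n - 3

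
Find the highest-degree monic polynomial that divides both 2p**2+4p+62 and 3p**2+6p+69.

1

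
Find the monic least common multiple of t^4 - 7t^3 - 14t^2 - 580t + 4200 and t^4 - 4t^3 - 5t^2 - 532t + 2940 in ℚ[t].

t^5 - 14t^4 + 35t^3 - 482t^2 + 8260t - 29400

By polynomial division,
  t^4 - 7t^3 - 14t^2 - 580t + 4200 = (t^4 - 4t^3 - 5t^2 - 532t + 2940) + (-3t^3 - 9t^2 - 48t + 1260)
  t^4 - 4t^3 - 5t^2 - 532t + 2940 = (-(1/3)t + 7/3)(-3t^3 - 9t^2 - 48t + 1260) + (0)
Last nonzero remainder: -3t^3 - 9t^2 - 48t + 1260. Dividing through by -3 gives the monic gcd t^3 + 3t^2 + 16t - 420.
Then lcm(f, g) = f·g / gcd(f, g); expanding and making the result monic gives the answer.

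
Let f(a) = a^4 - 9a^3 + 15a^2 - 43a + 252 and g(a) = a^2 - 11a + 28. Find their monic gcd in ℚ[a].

a^2 - 11a + 28

By polynomial division,
  a^4 - 9a^3 + 15a^2 - 43a + 252 = (a^2 + 2a + 9)(a^2 - 11a + 28) + (0)
The last nonzero remainder a^2 - 11a + 28 is already monic.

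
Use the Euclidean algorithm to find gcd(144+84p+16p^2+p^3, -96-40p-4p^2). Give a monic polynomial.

Apply the Euclidean algorithm:
  p^3+16p^2+84p+144 = (-(1/4)p-3/2)(-4p^2-40p-96) + (0)
Last nonzero remainder: -4p^2-40p-96. Dividing through by -4 gives the monic gcd p^2+10p+24.

24+10p+p^2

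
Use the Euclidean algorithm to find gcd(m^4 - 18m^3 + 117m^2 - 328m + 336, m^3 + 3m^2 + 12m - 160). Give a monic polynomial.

m - 4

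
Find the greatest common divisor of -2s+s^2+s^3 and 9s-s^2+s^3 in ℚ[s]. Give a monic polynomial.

Repeated division with remainder:
  s^3+s^2-2s = (s^3-s^2+9s) + (2s^2-11s)
  s^3-s^2+9s = ((1/2)s+9/4)(2s^2-11s) + ((135/4)s)
  2s^2-11s = ((8/135)s-44/135)((135/4)s) + (0)
Last nonzero remainder: (135/4)s. Dividing through by 135/4 gives the monic gcd s.

s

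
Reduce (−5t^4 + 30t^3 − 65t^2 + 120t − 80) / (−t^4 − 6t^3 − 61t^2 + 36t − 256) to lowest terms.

(5t^2 − 25t + 20)/(t^2 + 7t + 64)

Euclidean algorithm in ℚ[t]:
  −5t^4 + 30t^3 − 65t^2 + 120t − 80 = (5)(−t^4 − 6t^3 − 61t^2 + 36t − 256) + (60t^3 + 240t^2 − 60t + 1200)
  −t^4 − 6t^3 − 61t^2 + 36t − 256 = (−(1/60)t − 1/30)(60t^3 + 240t^2 − 60t + 1200) + (−54t^2 + 54t − 216)
  60t^3 + 240t^2 − 60t + 1200 = (−(10/9)t − 50/9)(−54t^2 + 54t − 216) + (0)
Last nonzero remainder: −54t^2 + 54t − 216. Dividing through by −54 gives the monic gcd t^2 − t + 4.
Cancel t^2 − t + 4 from numerator and denominator to get the reduced form.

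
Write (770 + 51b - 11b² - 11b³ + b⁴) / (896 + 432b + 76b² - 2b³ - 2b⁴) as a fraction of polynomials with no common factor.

(-55 + 16b - b²)/(-64 - 8b + 2b²)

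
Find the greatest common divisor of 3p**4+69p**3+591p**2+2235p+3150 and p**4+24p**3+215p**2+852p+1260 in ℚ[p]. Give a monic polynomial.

Apply the Euclidean algorithm:
  3p**4+69p**3+591p**2+2235p+3150 = (3)(p**4+24p**3+215p**2+852p+1260) + (−3p**3−54p**2−321p−630)
  p**4+24p**3+215p**2+852p+1260 = (−(1/3)p−2)(−3p**3−54p**2−321p−630) + (0)
Last nonzero remainder: −3p**3−54p**2−321p−630. Dividing through by −3 gives the monic gcd p**3+18p**2+107p+210.

p**3+18p**2+107p+210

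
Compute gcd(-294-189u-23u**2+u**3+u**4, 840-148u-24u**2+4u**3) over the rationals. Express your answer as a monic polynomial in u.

Apply the Euclidean algorithm:
  u**4+u**3-23u**2-189u-294 = ((1/4)u+7/4)(4u**3-24u**2-148u+840) + (56u**2-140u-1764)
  4u**3-24u**2-148u+840 = ((1/14)u-1/4)(56u**2-140u-1764) + (-57u+399)
  56u**2-140u-1764 = (-(56/57)u-84/19)(-57u+399) + (0)
Last nonzero remainder: -57u+399. Dividing through by -57 gives the monic gcd u-7.

-7+u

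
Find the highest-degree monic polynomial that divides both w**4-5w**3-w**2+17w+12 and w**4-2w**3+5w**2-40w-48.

Euclidean algorithm in ℚ[w]:
  w**4-5w**3-w**2+17w+12 = (w**4-2w**3+5w**2-40w-48) + (-3w**3-6w**2+57w+60)
  w**4-2w**3+5w**2-40w-48 = (-(1/3)w+4/3)(-3w**3-6w**2+57w+60) + (32w**2-96w-128)
  -3w**3-6w**2+57w+60 = (-(3/32)w-15/32)(32w**2-96w-128) + (0)
Last nonzero remainder: 32w**2-96w-128. Dividing through by 32 gives the monic gcd w**2-3w-4.

w**2-3w-4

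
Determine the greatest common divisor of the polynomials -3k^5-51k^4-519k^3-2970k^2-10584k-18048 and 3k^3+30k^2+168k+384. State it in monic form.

Apply the Euclidean algorithm:
  -3k^5-51k^4-519k^3-2970k^2-10584k-18048 = (-k^2-7k-47)(3k^3+30k^2+168k+384) + (0)
Last nonzero remainder: 3k^3+30k^2+168k+384. Dividing through by 3 gives the monic gcd k^3+10k^2+56k+128.

k^3+10k^2+56k+128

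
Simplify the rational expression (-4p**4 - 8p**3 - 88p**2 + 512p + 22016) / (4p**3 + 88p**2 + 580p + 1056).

Euclidean algorithm in ℚ[p]:
  -4p**4 - 8p**3 - 88p**2 + 512p + 22016 = (-p + 20)(4p**3 + 88p**2 + 580p + 1056) + (-1268p**2 - 10032p + 896)
  4p**3 + 88p**2 + 580p + 1056 = (-(1/317)p - 4466/100489)(-1268p**2 - 10032p + 896) + ((13764740/100489)p + 110117920/100489)
  -1268p**2 - 10032p + 896 = (-(31855013/3441185)p + 2813692/3441185)((13764740/100489)p + 110117920/100489) + (0)
Last nonzero remainder: (13764740/100489)p + 110117920/100489. Dividing through by 13764740/100489 gives the monic gcd p + 8.
Cancel p + 8 from numerator and denominator to get the reduced form.

(-p**3 + 6p**2 - 70p + 688)/(p**2 + 14p + 33)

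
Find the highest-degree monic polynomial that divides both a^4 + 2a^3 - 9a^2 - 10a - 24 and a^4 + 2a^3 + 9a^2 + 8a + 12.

Euclidean algorithm in ℚ[a]:
  a^4 + 2a^3 - 9a^2 - 10a - 24 = (a^4 + 2a^3 + 9a^2 + 8a + 12) + (-18a^2 - 18a - 36)
  a^4 + 2a^3 + 9a^2 + 8a + 12 = (-(1/18)a^2 - (1/18)a - 1/3)(-18a^2 - 18a - 36) + (0)
Last nonzero remainder: -18a^2 - 18a - 36. Dividing through by -18 gives the monic gcd a^2 + a + 2.

a^2 + a + 2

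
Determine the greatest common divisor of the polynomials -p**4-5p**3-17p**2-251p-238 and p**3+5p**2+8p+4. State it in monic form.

Apply the Euclidean algorithm:
  -p**4-5p**3-17p**2-251p-238 = (-p)(p**3+5p**2+8p+4) + (-9p**2-247p-238)
  p**3+5p**2+8p+4 = (-(1/9)p+202/81)(-9p**2-247p-238) + ((48400/81)p+48400/81)
  -9p**2-247p-238 = (-(729/48400)p-9639/24200)((48400/81)p+48400/81) + (0)
Last nonzero remainder: (48400/81)p+48400/81. Dividing through by 48400/81 gives the monic gcd p+1.

p+1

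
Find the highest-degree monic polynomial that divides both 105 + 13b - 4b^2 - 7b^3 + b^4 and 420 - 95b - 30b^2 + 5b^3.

Euclidean algorithm in ℚ[b]:
  b^4 - 7b^3 - 4b^2 + 13b + 105 = ((1/5)b - 1/5)(5b^3 - 30b^2 - 95b + 420) + (9b^2 - 90b + 189)
  5b^3 - 30b^2 - 95b + 420 = ((5/9)b + 20/9)(9b^2 - 90b + 189) + (0)
Last nonzero remainder: 9b^2 - 90b + 189. Dividing through by 9 gives the monic gcd b^2 - 10b + 21.

21 - 10b + b^2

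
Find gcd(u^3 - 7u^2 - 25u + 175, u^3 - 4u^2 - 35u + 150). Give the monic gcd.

u - 5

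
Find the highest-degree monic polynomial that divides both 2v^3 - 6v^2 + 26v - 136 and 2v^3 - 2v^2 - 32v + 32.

By polynomial division,
  2v^3 - 6v^2 + 26v - 136 = (2v^3 - 2v^2 - 32v + 32) + (-4v^2 + 58v - 168)
  2v^3 - 2v^2 - 32v + 32 = (-(1/2)v - 27/4)(-4v^2 + 58v - 168) + ((551/2)v - 1102)
  -4v^2 + 58v - 168 = (-(8/551)v + 84/551)((551/2)v - 1102) + (0)
Last nonzero remainder: (551/2)v - 1102. Dividing through by 551/2 gives the monic gcd v - 4.

v - 4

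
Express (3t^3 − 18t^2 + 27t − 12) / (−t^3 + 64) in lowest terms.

(−3t^2 + 6t − 3)/(t^2 + 4t + 16)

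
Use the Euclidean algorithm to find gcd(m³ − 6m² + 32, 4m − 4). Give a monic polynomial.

1

Apply the Euclidean algorithm:
  m³ − 6m² + 32 = ((1/4)m² − (5/4)m − 5/4)(4m − 4) + (27)
  4m − 4 = ((4/27)m − 4/27)(27) + (0)
The last nonzero remainder is the constant 27, so the polynomials are coprime and gcd = 1.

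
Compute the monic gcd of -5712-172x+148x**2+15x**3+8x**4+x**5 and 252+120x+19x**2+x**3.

42+13x+x**2

Repeated division with remainder:
  x**5+8x**4+15x**3+148x**2-172x-5712 = (x**2-11x+104)(x**3+19x**2+120x+252) + (-760x**2-9880x-31920)
  x**3+19x**2+120x+252 = (-(1/760)x-3/380)(-760x**2-9880x-31920) + (0)
Last nonzero remainder: -760x**2-9880x-31920. Dividing through by -760 gives the monic gcd x**2+13x+42.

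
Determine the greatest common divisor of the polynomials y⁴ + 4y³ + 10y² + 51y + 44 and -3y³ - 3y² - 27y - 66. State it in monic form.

Apply the Euclidean algorithm:
  y⁴ + 4y³ + 10y² + 51y + 44 = (-(1/3)y - 1)(-3y³ - 3y² - 27y - 66) + (-2y² + 2y - 22)
  -3y³ - 3y² - 27y - 66 = ((3/2)y + 3)(-2y² + 2y - 22) + (0)
Last nonzero remainder: -2y² + 2y - 22. Dividing through by -2 gives the monic gcd y² - y + 11.

y² - y + 11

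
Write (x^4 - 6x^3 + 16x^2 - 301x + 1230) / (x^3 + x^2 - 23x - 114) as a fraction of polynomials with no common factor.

Repeated division with remainder:
  x^4 - 6x^3 + 16x^2 - 301x + 1230 = (x - 7)(x^3 + x^2 - 23x - 114) + (46x^2 - 348x + 432)
  x^3 + x^2 - 23x - 114 = ((1/46)x + 197/1058)(46x^2 - 348x + 432) + ((17143/529)x - 102858/529)
  46x^2 - 348x + 432 = ((24334/17143)x - 38088/17143)((17143/529)x - 102858/529) + (0)
Last nonzero remainder: (17143/529)x - 102858/529. Dividing through by 17143/529 gives the monic gcd x - 6.
Cancel x - 6 from numerator and denominator to get the reduced form.

(x^3 + 16x - 205)/(x^2 + 7x + 19)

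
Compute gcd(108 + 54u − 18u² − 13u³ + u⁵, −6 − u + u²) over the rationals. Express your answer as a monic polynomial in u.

Apply the Euclidean algorithm:
  u⁵ − 13u³ − 18u² + 54u + 108 = (u³ + u² − 6u − 18)(u² − u − 6) + (0)
The last nonzero remainder u² − u − 6 is already monic.

−6 − u + u²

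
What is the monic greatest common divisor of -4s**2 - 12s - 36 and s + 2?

Euclidean algorithm in ℚ[s]:
  -4s**2 - 12s - 36 = (-4s - 4)(s + 2) + (-28)
  s + 2 = (-(1/28)s - 1/14)(-28) + (0)
The last nonzero remainder is the constant -28, so the polynomials are coprime and gcd = 1.

1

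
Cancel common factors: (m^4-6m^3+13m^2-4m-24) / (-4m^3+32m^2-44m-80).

By polynomial division,
  m^4-6m^3+13m^2-4m-24 = (-(1/4)m-1/2)(-4m^3+32m^2-44m-80) + (18m^2-46m-64)
  -4m^3+32m^2-44m-80 = (-(2/9)m+98/81)(18m^2-46m-64) + (-(208/81)m-208/81)
  18m^2-46m-64 = (-(729/104)m+324/13)(-(208/81)m-208/81) + (0)
Last nonzero remainder: -(208/81)m-208/81. Dividing through by -208/81 gives the monic gcd m+1.
Cancel m+1 from numerator and denominator to get the reduced form.

(-m^3+7m^2-20m+24)/(4m^2-36m+80)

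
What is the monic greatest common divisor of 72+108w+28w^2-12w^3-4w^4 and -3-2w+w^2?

-3-2w+w^2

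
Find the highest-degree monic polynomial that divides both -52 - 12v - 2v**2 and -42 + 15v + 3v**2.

By polynomial division,
  -2v**2 - 12v - 52 = (-2/3)(3v**2 + 15v - 42) + (-2v - 80)
  3v**2 + 15v - 42 = (-(3/2)v + 105/2)(-2v - 80) + (4158)
  -2v - 80 = (-(1/2079)v - 40/2079)(4158) + (0)
The last nonzero remainder is the constant 4158, so the polynomials are coprime and gcd = 1.

1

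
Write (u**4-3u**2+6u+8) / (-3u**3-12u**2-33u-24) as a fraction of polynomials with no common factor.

(-u**3+u**2+2u-8)/(3u**2+9u+24)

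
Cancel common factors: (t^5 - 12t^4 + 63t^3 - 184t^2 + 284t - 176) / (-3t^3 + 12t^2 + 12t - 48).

By polynomial division,
  t^5 - 12t^4 + 63t^3 - 184t^2 + 284t - 176 = (-(1/3)t^2 + (8/3)t - 35/3)(-3t^3 + 12t^2 + 12t - 48) + (-92t^2 + 552t - 736)
  -3t^3 + 12t^2 + 12t - 48 = ((3/92)t + 3/46)(-92t^2 + 552t - 736) + (0)
Last nonzero remainder: -92t^2 + 552t - 736. Dividing through by -92 gives the monic gcd t^2 - 6t + 8.
Cancel t^2 - 6t + 8 from numerator and denominator to get the reduced form.

(-t^3 + 6t^2 - 19t + 22)/(3t + 6)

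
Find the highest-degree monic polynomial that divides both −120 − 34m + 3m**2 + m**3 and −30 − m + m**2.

−30 − m + m**2

Repeated division with remainder:
  m**3 + 3m**2 − 34m − 120 = (m + 4)(m**2 − m − 30) + (0)
The last nonzero remainder m**2 − m − 30 is already monic.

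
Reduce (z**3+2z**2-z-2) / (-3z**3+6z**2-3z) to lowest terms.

Euclidean algorithm in ℚ[z]:
  z**3+2z**2-z-2 = (-1/3)(-3z**3+6z**2-3z) + (4z**2-2z-2)
  -3z**3+6z**2-3z = (-(3/4)z+9/8)(4z**2-2z-2) + (-(9/4)z+9/4)
  4z**2-2z-2 = (-(16/9)z-8/9)(-(9/4)z+9/4) + (0)
Last nonzero remainder: -(9/4)z+9/4. Dividing through by -9/4 gives the monic gcd z-1.
Cancel z-1 from numerator and denominator to get the reduced form.

(-z**2-3z-2)/(3z**2-3z)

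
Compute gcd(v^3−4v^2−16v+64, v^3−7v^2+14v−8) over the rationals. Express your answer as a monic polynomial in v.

v−4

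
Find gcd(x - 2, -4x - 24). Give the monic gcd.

By polynomial division,
  x - 2 = (-1/4)(-4x - 24) + (-8)
  -4x - 24 = ((1/2)x + 3)(-8) + (0)
The last nonzero remainder is the constant -8, so the polynomials are coprime and gcd = 1.

1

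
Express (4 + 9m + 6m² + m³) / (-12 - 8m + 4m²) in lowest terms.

Apply the Euclidean algorithm:
  m³ + 6m² + 9m + 4 = ((1/4)m + 2)(4m² - 8m - 12) + (28m + 28)
  4m² - 8m - 12 = ((1/7)m - 3/7)(28m + 28) + (0)
Last nonzero remainder: 28m + 28. Dividing through by 28 gives the monic gcd m + 1.
Cancel m + 1 from numerator and denominator to get the reduced form.

(4 + 5m + m²)/(-12 + 4m)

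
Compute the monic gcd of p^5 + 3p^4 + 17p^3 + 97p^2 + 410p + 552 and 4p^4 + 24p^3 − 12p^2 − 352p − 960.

p^2 + 5p + 12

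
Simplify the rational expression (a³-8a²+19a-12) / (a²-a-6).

Apply the Euclidean algorithm:
  a³-8a²+19a-12 = (a-7)(a²-a-6) + (18a-54)
  a²-a-6 = ((1/18)a+1/9)(18a-54) + (0)
Last nonzero remainder: 18a-54. Dividing through by 18 gives the monic gcd a-3.
Cancel a-3 from numerator and denominator to get the reduced form.

(a²-5a+4)/(a+2)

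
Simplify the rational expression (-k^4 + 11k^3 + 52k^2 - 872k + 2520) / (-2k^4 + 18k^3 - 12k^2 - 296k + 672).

(k^2 - k - 90)/(2k^2 + 2k - 24)

Apply the Euclidean algorithm:
  -k^4 + 11k^3 + 52k^2 - 872k + 2520 = (1/2)(-2k^4 + 18k^3 - 12k^2 - 296k + 672) + (2k^3 + 58k^2 - 724k + 2184)
  -2k^4 + 18k^3 - 12k^2 - 296k + 672 = (-k + 38)(2k^3 + 58k^2 - 724k + 2184) + (-2940k^2 + 29400k - 82320)
  2k^3 + 58k^2 - 724k + 2184 = (-(1/1470)k - 13/490)(-2940k^2 + 29400k - 82320) + (0)
Last nonzero remainder: -2940k^2 + 29400k - 82320. Dividing through by -2940 gives the monic gcd k^2 - 10k + 28.
Cancel k^2 - 10k + 28 from numerator and denominator to get the reduced form.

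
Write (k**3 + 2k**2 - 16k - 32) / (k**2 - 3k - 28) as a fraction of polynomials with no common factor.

(k**2 - 2k - 8)/(k - 7)

Euclidean algorithm in ℚ[k]:
  k**3 + 2k**2 - 16k - 32 = (k + 5)(k**2 - 3k - 28) + (27k + 108)
  k**2 - 3k - 28 = ((1/27)k - 7/27)(27k + 108) + (0)
Last nonzero remainder: 27k + 108. Dividing through by 27 gives the monic gcd k + 4.
Cancel k + 4 from numerator and denominator to get the reduced form.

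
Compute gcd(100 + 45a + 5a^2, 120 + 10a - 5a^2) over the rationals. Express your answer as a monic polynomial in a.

4 + a

Repeated division with remainder:
  5a^2 + 45a + 100 = (-1)(-5a^2 + 10a + 120) + (55a + 220)
  -5a^2 + 10a + 120 = (-(1/11)a + 6/11)(55a + 220) + (0)
Last nonzero remainder: 55a + 220. Dividing through by 55 gives the monic gcd a + 4.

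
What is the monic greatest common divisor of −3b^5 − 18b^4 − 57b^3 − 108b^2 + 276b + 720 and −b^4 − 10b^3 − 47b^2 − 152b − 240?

b^3 + 6b^2 + 23b + 60

Repeated division with remainder:
  −3b^5 − 18b^4 − 57b^3 − 108b^2 + 276b + 720 = (3b − 12)(−b^4 − 10b^3 − 47b^2 − 152b − 240) + (−36b^3 − 216b^2 − 828b − 2160)
  −b^4 − 10b^3 − 47b^2 − 152b − 240 = ((1/36)b + 1/9)(−36b^3 − 216b^2 − 828b − 2160) + (0)
Last nonzero remainder: −36b^3 − 216b^2 − 828b − 2160. Dividing through by −36 gives the monic gcd b^3 + 6b^2 + 23b + 60.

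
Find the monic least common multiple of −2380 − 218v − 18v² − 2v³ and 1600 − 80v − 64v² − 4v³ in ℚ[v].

−47600 + 2780v + 1484v² + 123v³ + 15v⁴ + v⁵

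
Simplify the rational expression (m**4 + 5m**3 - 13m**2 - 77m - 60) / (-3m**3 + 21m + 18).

Repeated division with remainder:
  m**4 + 5m**3 - 13m**2 - 77m - 60 = (-(1/3)m - 5/3)(-3m**3 + 21m + 18) + (-6m**2 - 36m - 30)
  -3m**3 + 21m + 18 = ((1/2)m - 3)(-6m**2 - 36m - 30) + (-72m - 72)
  -6m**2 - 36m - 30 = ((1/12)m + 5/12)(-72m - 72) + (0)
Last nonzero remainder: -72m - 72. Dividing through by -72 gives the monic gcd m + 1.
Cancel m + 1 from numerator and denominator to get the reduced form.

(-m**3 - 4m**2 + 17m + 60)/(3m**2 - 3m - 18)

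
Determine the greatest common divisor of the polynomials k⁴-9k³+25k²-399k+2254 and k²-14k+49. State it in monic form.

k²-14k+49

Apply the Euclidean algorithm:
  k⁴-9k³+25k²-399k+2254 = (k²+5k+46)(k²-14k+49) + (0)
The last nonzero remainder k²-14k+49 is already monic.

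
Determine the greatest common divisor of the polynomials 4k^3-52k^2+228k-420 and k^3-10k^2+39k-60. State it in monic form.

k^2-6k+15

By polynomial division,
  4k^3-52k^2+228k-420 = (4)(k^3-10k^2+39k-60) + (-12k^2+72k-180)
  k^3-10k^2+39k-60 = (-(1/12)k+1/3)(-12k^2+72k-180) + (0)
Last nonzero remainder: -12k^2+72k-180. Dividing through by -12 gives the monic gcd k^2-6k+15.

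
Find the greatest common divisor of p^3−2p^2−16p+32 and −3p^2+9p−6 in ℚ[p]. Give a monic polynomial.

p−2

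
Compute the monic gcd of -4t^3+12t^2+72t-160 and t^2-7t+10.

t^2-7t+10

By polynomial division,
  -4t^3+12t^2+72t-160 = (-4t-16)(t^2-7t+10) + (0)
The last nonzero remainder t^2-7t+10 is already monic.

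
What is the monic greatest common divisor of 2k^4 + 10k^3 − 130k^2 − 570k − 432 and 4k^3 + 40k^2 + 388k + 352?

Repeated division with remainder:
  2k^4 + 10k^3 − 130k^2 − 570k − 432 = ((1/2)k − 5/2)(4k^3 + 40k^2 + 388k + 352) + (−224k^2 + 224k + 448)
  4k^3 + 40k^2 + 388k + 352 = (−(1/56)k − 11/56)(−224k^2 + 224k + 448) + (440k + 440)
  −224k^2 + 224k + 448 = (−(28/55)k + 56/55)(440k + 440) + (0)
Last nonzero remainder: 440k + 440. Dividing through by 440 gives the monic gcd k + 1.

k + 1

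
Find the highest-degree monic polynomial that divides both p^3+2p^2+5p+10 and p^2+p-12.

1

Apply the Euclidean algorithm:
  p^3+2p^2+5p+10 = (p+1)(p^2+p-12) + (16p+22)
  p^2+p-12 = ((1/16)p-3/128)(16p+22) + (-735/64)
  16p+22 = (-(1024/735)p-1408/735)(-735/64) + (0)
The last nonzero remainder is the constant -735/64, so the polynomials are coprime and gcd = 1.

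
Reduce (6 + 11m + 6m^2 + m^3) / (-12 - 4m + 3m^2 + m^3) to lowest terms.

(1 + m)/(-2 + m)

Repeated division with remainder:
  m^3 + 6m^2 + 11m + 6 = (m^3 + 3m^2 - 4m - 12) + (3m^2 + 15m + 18)
  m^3 + 3m^2 - 4m - 12 = ((1/3)m - 2/3)(3m^2 + 15m + 18) + (0)
Last nonzero remainder: 3m^2 + 15m + 18. Dividing through by 3 gives the monic gcd m^2 + 5m + 6.
Cancel m^2 + 5m + 6 from numerator and denominator to get the reduced form.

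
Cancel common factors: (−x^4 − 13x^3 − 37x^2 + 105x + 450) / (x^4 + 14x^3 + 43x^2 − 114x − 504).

Apply the Euclidean algorithm:
  −x^4 − 13x^3 − 37x^2 + 105x + 450 = (−1)(x^4 + 14x^3 + 43x^2 − 114x − 504) + (x^3 + 6x^2 − 9x − 54)
  x^4 + 14x^3 + 43x^2 − 114x − 504 = (x + 8)(x^3 + 6x^2 − 9x − 54) + (4x^2 + 12x − 72)
  x^3 + 6x^2 − 9x − 54 = ((1/4)x + 3/4)(4x^2 + 12x − 72) + (0)
Last nonzero remainder: 4x^2 + 12x − 72. Dividing through by 4 gives the monic gcd x^2 + 3x − 18.
Cancel x^2 + 3x − 18 from numerator and denominator to get the reduced form.

(−x^2 − 10x − 25)/(x^2 + 11x + 28)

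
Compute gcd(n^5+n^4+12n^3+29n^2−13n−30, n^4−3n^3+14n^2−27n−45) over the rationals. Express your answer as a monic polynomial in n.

n^3+14n+15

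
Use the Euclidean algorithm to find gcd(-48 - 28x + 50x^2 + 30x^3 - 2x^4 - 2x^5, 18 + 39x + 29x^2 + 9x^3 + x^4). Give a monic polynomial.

Repeated division with remainder:
  -2x^5 - 2x^4 + 30x^3 + 50x^2 - 28x - 48 = (-2x + 16)(x^4 + 9x^3 + 29x^2 + 39x + 18) + (-56x^3 - 336x^2 - 616x - 336)
  x^4 + 9x^3 + 29x^2 + 39x + 18 = (-(1/56)x - 3/56)(-56x^3 - 336x^2 - 616x - 336) + (0)
Last nonzero remainder: -56x^3 - 336x^2 - 616x - 336. Dividing through by -56 gives the monic gcd x^3 + 6x^2 + 11x + 6.

6 + 11x + 6x^2 + x^3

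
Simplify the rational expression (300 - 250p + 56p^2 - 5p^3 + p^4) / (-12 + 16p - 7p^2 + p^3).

(50 + p^2)/(-2 + p)

By polynomial division,
  p^4 - 5p^3 + 56p^2 - 250p + 300 = (p + 2)(p^3 - 7p^2 + 16p - 12) + (54p^2 - 270p + 324)
  p^3 - 7p^2 + 16p - 12 = ((1/54)p - 1/27)(54p^2 - 270p + 324) + (0)
Last nonzero remainder: 54p^2 - 270p + 324. Dividing through by 54 gives the monic gcd p^2 - 5p + 6.
Cancel p^2 - 5p + 6 from numerator and denominator to get the reduced form.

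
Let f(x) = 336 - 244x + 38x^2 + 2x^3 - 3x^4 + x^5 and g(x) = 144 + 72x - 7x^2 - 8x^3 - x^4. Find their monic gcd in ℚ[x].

-12 + x + x^2

Repeated division with remainder:
  x^5 - 3x^4 + 2x^3 + 38x^2 - 244x + 336 = (-x + 11)(-x^4 - 8x^3 - 7x^2 + 72x + 144) + (83x^3 + 187x^2 - 892x - 1248)
  -x^4 - 8x^3 - 7x^2 + 72x + 144 = (-(1/83)x - 477/6889)(83x^3 + 187x^2 - 892x - 1248) + (-(33060/6889)x^2 - (33060/6889)x + 396720/6889)
  83x^3 + 187x^2 - 892x - 1248 = (-(571787/33060)x - 179114/8265)(-(33060/6889)x^2 - (33060/6889)x + 396720/6889) + (0)
Last nonzero remainder: -(33060/6889)x^2 - (33060/6889)x + 396720/6889. Dividing through by -33060/6889 gives the monic gcd x^2 + x - 12.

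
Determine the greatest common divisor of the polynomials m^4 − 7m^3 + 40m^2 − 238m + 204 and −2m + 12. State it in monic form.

m − 6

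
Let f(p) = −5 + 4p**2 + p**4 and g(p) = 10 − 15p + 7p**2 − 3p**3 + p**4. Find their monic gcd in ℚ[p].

−5 + 5p − p**2 + p**3

Repeated division with remainder:
  p**4 + 4p**2 − 5 = (p**4 − 3p**3 + 7p**2 − 15p + 10) + (3p**3 − 3p**2 + 15p − 15)
  p**4 − 3p**3 + 7p**2 − 15p + 10 = ((1/3)p − 2/3)(3p**3 − 3p**2 + 15p − 15) + (0)
Last nonzero remainder: 3p**3 − 3p**2 + 15p − 15. Dividing through by 3 gives the monic gcd p**3 − p**2 + 5p − 5.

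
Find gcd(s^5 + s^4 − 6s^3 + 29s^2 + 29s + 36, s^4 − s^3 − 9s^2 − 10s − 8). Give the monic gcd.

s^2 + s + 1

Euclidean algorithm in ℚ[s]:
  s^5 + s^4 − 6s^3 + 29s^2 + 29s + 36 = (s + 2)(s^4 − s^3 − 9s^2 − 10s − 8) + (5s^3 + 57s^2 + 57s + 52)
  s^4 − s^3 − 9s^2 − 10s − 8 = ((1/5)s − 62/25)(5s^3 + 57s^2 + 57s + 52) + ((3024/25)s^2 + (3024/25)s + 3024/25)
  5s^3 + 57s^2 + 57s + 52 = ((125/3024)s + 325/756)((3024/25)s^2 + (3024/25)s + 3024/25) + (0)
Last nonzero remainder: (3024/25)s^2 + (3024/25)s + 3024/25. Dividing through by 3024/25 gives the monic gcd s^2 + s + 1.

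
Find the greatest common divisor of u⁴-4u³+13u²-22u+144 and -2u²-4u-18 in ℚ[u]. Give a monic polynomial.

u²+2u+9

By polynomial division,
  u⁴-4u³+13u²-22u+144 = (-(1/2)u²+3u-8)(-2u²-4u-18) + (0)
Last nonzero remainder: -2u²-4u-18. Dividing through by -2 gives the monic gcd u²+2u+9.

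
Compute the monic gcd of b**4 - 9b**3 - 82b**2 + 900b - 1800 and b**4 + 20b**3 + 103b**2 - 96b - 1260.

b**2 + 7b - 30

Repeated division with remainder:
  b**4 - 9b**3 - 82b**2 + 900b - 1800 = (b**4 + 20b**3 + 103b**2 - 96b - 1260) + (-29b**3 - 185b**2 + 996b - 540)
  b**4 + 20b**3 + 103b**2 - 96b - 1260 = (-(1/29)b - 395/841)(-29b**3 - 185b**2 + 996b - 540) + ((42432/841)b**2 + (297024/841)b - 1272960/841)
  -29b**3 - 185b**2 + 996b - 540 = (-(24389/42432)b + 2523/7072)((42432/841)b**2 + (297024/841)b - 1272960/841) + (0)
Last nonzero remainder: (42432/841)b**2 + (297024/841)b - 1272960/841. Dividing through by 42432/841 gives the monic gcd b**2 + 7b - 30.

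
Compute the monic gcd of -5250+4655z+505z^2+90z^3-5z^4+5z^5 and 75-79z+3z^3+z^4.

Repeated division with remainder:
  5z^5-5z^4+90z^3+505z^2+4655z-5250 = (5z-20)(z^4+3z^3-79z+75) + (150z^3+900z^2+2700z-3750)
  z^4+3z^3-79z+75 = ((1/150)z-1/50)(150z^3+900z^2+2700z-3750) + (0)
Last nonzero remainder: 150z^3+900z^2+2700z-3750. Dividing through by 150 gives the monic gcd z^3+6z^2+18z-25.

-25+18z+6z^2+z^3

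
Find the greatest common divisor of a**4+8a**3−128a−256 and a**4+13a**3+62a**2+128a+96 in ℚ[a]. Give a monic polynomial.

By polynomial division,
  a**4+8a**3−128a−256 = (a**4+13a**3+62a**2+128a+96) + (−5a**3−62a**2−256a−352)
  a**4+13a**3+62a**2+128a+96 = (−(1/5)a−3/25)(−5a**3−62a**2−256a−352) + ((84/25)a**2+(672/25)a+1344/25)
  −5a**3−62a**2−256a−352 = (−(125/84)a−275/42)((84/25)a**2+(672/25)a+1344/25) + (0)
Last nonzero remainder: (84/25)a**2+(672/25)a+1344/25. Dividing through by 84/25 gives the monic gcd a**2+8a+16.

a**2+8a+16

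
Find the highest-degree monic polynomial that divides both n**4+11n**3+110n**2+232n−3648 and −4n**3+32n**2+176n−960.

n−4

By polynomial division,
  n**4+11n**3+110n**2+232n−3648 = (−(1/4)n−19/4)(−4n**3+32n**2+176n−960) + (306n**2+828n−8208)
  −4n**3+32n**2+176n−960 = (−(2/153)n+364/2601)(306n**2+828n−8208) + (−(13632/289)n+54528/289)
  306n**2+828n−8208 = (−(14739/2272)n−49419/1136)(−(13632/289)n+54528/289) + (0)
Last nonzero remainder: −(13632/289)n+54528/289. Dividing through by −13632/289 gives the monic gcd n−4.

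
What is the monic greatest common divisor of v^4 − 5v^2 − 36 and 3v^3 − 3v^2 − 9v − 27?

v − 3

By polynomial division,
  v^4 − 5v^2 − 36 = ((1/3)v + 1/3)(3v^3 − 3v^2 − 9v − 27) + (−v^2 + 12v − 27)
  3v^3 − 3v^2 − 9v − 27 = (−3v − 33)(−v^2 + 12v − 27) + (306v − 918)
  −v^2 + 12v − 27 = (−(1/306)v + 1/34)(306v − 918) + (0)
Last nonzero remainder: 306v − 918. Dividing through by 306 gives the monic gcd v − 3.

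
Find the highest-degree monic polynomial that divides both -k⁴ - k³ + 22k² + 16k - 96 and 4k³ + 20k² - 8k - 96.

Repeated division with remainder:
  -k⁴ - k³ + 22k² + 16k - 96 = (-(1/4)k + 1)(4k³ + 20k² - 8k - 96) + (0)
Last nonzero remainder: 4k³ + 20k² - 8k - 96. Dividing through by 4 gives the monic gcd k³ + 5k² - 2k - 24.

k³ + 5k² - 2k - 24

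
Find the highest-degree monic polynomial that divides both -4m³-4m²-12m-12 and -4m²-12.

m²+3

Apply the Euclidean algorithm:
  -4m³-4m²-12m-12 = (m+1)(-4m²-12) + (0)
Last nonzero remainder: -4m²-12. Dividing through by -4 gives the monic gcd m²+3.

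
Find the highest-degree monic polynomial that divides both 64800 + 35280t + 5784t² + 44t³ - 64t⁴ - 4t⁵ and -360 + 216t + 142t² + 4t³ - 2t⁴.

Repeated division with remainder:
  -4t⁵ - 64t⁴ + 44t³ + 5784t² + 35280t + 64800 = (2t + 36)(-2t⁴ + 4t³ + 142t² + 216t - 360) + (-384t³ + 240t² + 28224t + 77760)
  -2t⁴ + 4t³ + 142t² + 216t - 360 = ((1/192)t - 11/1536)(-384t³ + 240t² + 28224t + 77760) + (-(105/32)t² + (105/8)t + 1575/8)
  -384t³ + 240t² + 28224t + 77760 = ((4096/35)t + 13824/35)(-(105/32)t² + (105/8)t + 1575/8) + (0)
Last nonzero remainder: -(105/32)t² + (105/8)t + 1575/8. Dividing through by -105/32 gives the monic gcd t² - 4t - 60.

-60 - 4t + t²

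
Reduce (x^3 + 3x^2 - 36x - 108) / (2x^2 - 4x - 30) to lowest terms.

Apply the Euclidean algorithm:
  x^3 + 3x^2 - 36x - 108 = ((1/2)x + 5/2)(2x^2 - 4x - 30) + (-11x - 33)
  2x^2 - 4x - 30 = (-(2/11)x + 10/11)(-11x - 33) + (0)
Last nonzero remainder: -11x - 33. Dividing through by -11 gives the monic gcd x + 3.
Cancel x + 3 from numerator and denominator to get the reduced form.

(x^2 - 36)/(2x - 10)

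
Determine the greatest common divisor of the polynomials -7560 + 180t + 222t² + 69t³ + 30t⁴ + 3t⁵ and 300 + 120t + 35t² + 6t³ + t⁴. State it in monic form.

20 + t²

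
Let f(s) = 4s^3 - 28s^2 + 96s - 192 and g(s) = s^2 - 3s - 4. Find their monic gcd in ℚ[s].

s - 4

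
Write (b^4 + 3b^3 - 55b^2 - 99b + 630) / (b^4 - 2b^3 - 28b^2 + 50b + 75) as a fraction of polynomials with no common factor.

(b^2 + b - 42)/(b^2 - 4b - 5)

Apply the Euclidean algorithm:
  b^4 + 3b^3 - 55b^2 - 99b + 630 = (b^4 - 2b^3 - 28b^2 + 50b + 75) + (5b^3 - 27b^2 - 149b + 555)
  b^4 - 2b^3 - 28b^2 + 50b + 75 = ((1/5)b + 17/25)(5b^3 - 27b^2 - 149b + 555) + ((504/25)b^2 + (1008/25)b - 1512/5)
  5b^3 - 27b^2 - 149b + 555 = ((125/504)b - 925/504)((504/25)b^2 + (1008/25)b - 1512/5) + (0)
Last nonzero remainder: (504/25)b^2 + (1008/25)b - 1512/5. Dividing through by 504/25 gives the monic gcd b^2 + 2b - 15.
Cancel b^2 + 2b - 15 from numerator and denominator to get the reduced form.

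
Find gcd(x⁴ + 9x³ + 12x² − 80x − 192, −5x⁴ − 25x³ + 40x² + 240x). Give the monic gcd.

Euclidean algorithm in ℚ[x]:
  x⁴ + 9x³ + 12x² − 80x − 192 = (−1/5)(−5x⁴ − 25x³ + 40x² + 240x) + (4x³ + 20x² − 32x − 192)
  −5x⁴ − 25x³ + 40x² + 240x = (−(5/4)x)(4x³ + 20x² − 32x − 192) + (0)
Last nonzero remainder: 4x³ + 20x² − 32x − 192. Dividing through by 4 gives the monic gcd x³ + 5x² − 8x − 48.

x³ + 5x² − 8x − 48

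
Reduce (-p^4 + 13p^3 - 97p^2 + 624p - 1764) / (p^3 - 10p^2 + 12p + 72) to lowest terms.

(-p^2 + p - 49)/(p + 2)

Euclidean algorithm in ℚ[p]:
  -p^4 + 13p^3 - 97p^2 + 624p - 1764 = (-p + 3)(p^3 - 10p^2 + 12p + 72) + (-55p^2 + 660p - 1980)
  p^3 - 10p^2 + 12p + 72 = (-(1/55)p - 2/55)(-55p^2 + 660p - 1980) + (0)
Last nonzero remainder: -55p^2 + 660p - 1980. Dividing through by -55 gives the monic gcd p^2 - 12p + 36.
Cancel p^2 - 12p + 36 from numerator and denominator to get the reduced form.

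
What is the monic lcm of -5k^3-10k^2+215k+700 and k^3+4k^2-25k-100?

Euclidean algorithm in ℚ[k]:
  -5k^3-10k^2+215k+700 = (-5)(k^3+4k^2-25k-100) + (10k^2+90k+200)
  k^3+4k^2-25k-100 = ((1/10)k-1/2)(10k^2+90k+200) + (0)
Last nonzero remainder: 10k^2+90k+200. Dividing through by 10 gives the monic gcd k^2+9k+20.
Then lcm(f, g) = f·g / gcd(f, g); expanding and making the result monic gives the answer.

k^4-3k^3-53k^2+75k+700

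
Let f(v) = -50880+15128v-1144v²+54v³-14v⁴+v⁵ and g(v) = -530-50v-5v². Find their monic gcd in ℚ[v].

106+10v+v²

Repeated division with remainder:
  v⁵-14v⁴+54v³-1144v²+15128v-50880 = (-(1/5)v³+(24/5)v²-(188/5)v+96)(-5v²-50v-530) + (0)
Last nonzero remainder: -5v²-50v-530. Dividing through by -5 gives the monic gcd v²+10v+106.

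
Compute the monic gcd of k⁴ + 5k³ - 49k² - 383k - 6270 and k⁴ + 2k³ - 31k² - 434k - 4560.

By polynomial division,
  k⁴ + 5k³ - 49k² - 383k - 6270 = (k⁴ + 2k³ - 31k² - 434k - 4560) + (3k³ - 18k² + 51k - 1710)
  k⁴ + 2k³ - 31k² - 434k - 4560 = ((1/3)k + 8/3)(3k³ - 18k² + 51k - 1710) + (0)
Last nonzero remainder: 3k³ - 18k² + 51k - 1710. Dividing through by 3 gives the monic gcd k³ - 6k² + 17k - 570.

k³ - 6k² + 17k - 570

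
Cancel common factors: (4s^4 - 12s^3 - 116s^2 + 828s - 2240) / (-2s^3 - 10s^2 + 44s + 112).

Euclidean algorithm in ℚ[s]:
  4s^4 - 12s^3 - 116s^2 + 828s - 2240 = (-2s + 16)(-2s^3 - 10s^2 + 44s + 112) + (132s^2 + 348s - 4032)
  -2s^3 - 10s^2 + 44s + 112 = (-(1/66)s - 13/363)(132s^2 + 348s - 4032) + (-(560/121)s - 3920/121)
  132s^2 + 348s - 4032 = (-(3993/140)s + 4356/35)(-(560/121)s - 3920/121) + (0)
Last nonzero remainder: -(560/121)s - 3920/121. Dividing through by -560/121 gives the monic gcd s + 7.
Cancel s + 7 from numerator and denominator to get the reduced form.

(-2s^3 + 20s^2 - 82s + 160)/(s^2 - 2s - 8)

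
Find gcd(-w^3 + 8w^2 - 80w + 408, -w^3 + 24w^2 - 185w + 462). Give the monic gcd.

By polynomial division,
  -w^3 + 8w^2 - 80w + 408 = (-w^3 + 24w^2 - 185w + 462) + (-16w^2 + 105w - 54)
  -w^3 + 24w^2 - 185w + 462 = ((1/16)w - 279/256)(-16w^2 + 105w - 54) + (-(17201/256)w + 51603/128)
  -16w^2 + 105w - 54 = ((4096/17201)w - 2304/17201)(-(17201/256)w + 51603/128) + (0)
Last nonzero remainder: -(17201/256)w + 51603/128. Dividing through by -17201/256 gives the monic gcd w - 6.

w - 6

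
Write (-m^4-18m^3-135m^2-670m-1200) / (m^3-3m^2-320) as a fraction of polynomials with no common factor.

(-m^2-13m-30)/(m-8)

By polynomial division,
  -m^4-18m^3-135m^2-670m-1200 = (-m-21)(m^3-3m^2-320) + (-198m^2-990m-7920)
  m^3-3m^2-320 = (-(1/198)m+4/99)(-198m^2-990m-7920) + (0)
Last nonzero remainder: -198m^2-990m-7920. Dividing through by -198 gives the monic gcd m^2+5m+40.
Cancel m^2+5m+40 from numerator and denominator to get the reduced form.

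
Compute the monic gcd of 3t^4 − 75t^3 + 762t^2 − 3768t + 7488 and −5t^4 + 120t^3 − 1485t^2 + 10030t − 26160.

Repeated division with remainder:
  3t^4 − 75t^3 + 762t^2 − 3768t + 7488 = (−3/5)(−5t^4 + 120t^3 − 1485t^2 + 10030t − 26160) + (−3t^3 − 129t^2 + 2250t − 8208)
  −5t^4 + 120t^3 − 1485t^2 + 10030t − 26160 = ((5/3)t − 335/3)(−3t^3 − 129t^2 + 2250t − 8208) + (−19640t^2 + 274960t − 942720)
  −3t^3 − 129t^2 + 2250t − 8208 = ((3/19640)t + 171/19640)(−19640t^2 + 274960t − 942720) + (0)
Last nonzero remainder: −19640t^2 + 274960t − 942720. Dividing through by −19640 gives the monic gcd t^2 − 14t + 48.

t^2 − 14t + 48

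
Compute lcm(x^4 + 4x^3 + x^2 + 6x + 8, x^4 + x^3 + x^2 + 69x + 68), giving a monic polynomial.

x^6 + 2x^4 + 70x^3 + x^2 + 70x + 136

Apply the Euclidean algorithm:
  x^4 + 4x^3 + x^2 + 6x + 8 = (x^4 + x^3 + x^2 + 69x + 68) + (3x^3 - 63x - 60)
  x^4 + x^3 + x^2 + 69x + 68 = ((1/3)x + 1/3)(3x^3 - 63x - 60) + (22x^2 + 110x + 88)
  3x^3 - 63x - 60 = ((3/22)x - 15/22)(22x^2 + 110x + 88) + (0)
Last nonzero remainder: 22x^2 + 110x + 88. Dividing through by 22 gives the monic gcd x^2 + 5x + 4.
Then lcm(f, g) = f·g / gcd(f, g); expanding and making the result monic gives the answer.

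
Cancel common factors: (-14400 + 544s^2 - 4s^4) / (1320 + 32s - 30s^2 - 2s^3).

Euclidean algorithm in ℚ[s]:
  -4s^4 + 544s^2 - 14400 = (2s - 30)(-2s^3 - 30s^2 + 32s + 1320) + (-420s^2 - 1680s + 25200)
  -2s^3 - 30s^2 + 32s + 1320 = ((1/210)s + 11/210)(-420s^2 - 1680s + 25200) + (0)
Last nonzero remainder: -420s^2 - 1680s + 25200. Dividing through by -420 gives the monic gcd s^2 + 4s - 60.
Cancel s^2 + 4s - 60 from numerator and denominator to get the reduced form.

(-120 - 8s + 2s^2)/(11 + s)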